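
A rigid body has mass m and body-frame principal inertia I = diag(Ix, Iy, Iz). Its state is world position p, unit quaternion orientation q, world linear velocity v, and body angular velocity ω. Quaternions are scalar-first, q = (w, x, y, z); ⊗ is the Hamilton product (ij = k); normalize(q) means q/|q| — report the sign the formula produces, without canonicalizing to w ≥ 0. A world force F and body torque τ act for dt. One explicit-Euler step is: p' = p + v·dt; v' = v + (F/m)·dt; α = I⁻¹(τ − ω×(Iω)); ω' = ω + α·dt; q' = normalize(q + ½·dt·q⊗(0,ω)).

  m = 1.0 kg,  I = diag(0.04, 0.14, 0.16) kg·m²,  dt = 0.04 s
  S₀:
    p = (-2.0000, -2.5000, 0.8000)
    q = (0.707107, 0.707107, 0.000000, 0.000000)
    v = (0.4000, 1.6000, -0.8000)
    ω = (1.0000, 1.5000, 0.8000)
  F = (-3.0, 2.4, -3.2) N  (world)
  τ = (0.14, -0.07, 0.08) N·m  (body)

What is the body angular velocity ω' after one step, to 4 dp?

ω' = (1.1160, 1.5074, 0.7825)

(τ − ω×Iω)/I = (2.9000, 0.1857, -0.4375)
ω + α·dt = (1.1160, 1.5074, 0.7825)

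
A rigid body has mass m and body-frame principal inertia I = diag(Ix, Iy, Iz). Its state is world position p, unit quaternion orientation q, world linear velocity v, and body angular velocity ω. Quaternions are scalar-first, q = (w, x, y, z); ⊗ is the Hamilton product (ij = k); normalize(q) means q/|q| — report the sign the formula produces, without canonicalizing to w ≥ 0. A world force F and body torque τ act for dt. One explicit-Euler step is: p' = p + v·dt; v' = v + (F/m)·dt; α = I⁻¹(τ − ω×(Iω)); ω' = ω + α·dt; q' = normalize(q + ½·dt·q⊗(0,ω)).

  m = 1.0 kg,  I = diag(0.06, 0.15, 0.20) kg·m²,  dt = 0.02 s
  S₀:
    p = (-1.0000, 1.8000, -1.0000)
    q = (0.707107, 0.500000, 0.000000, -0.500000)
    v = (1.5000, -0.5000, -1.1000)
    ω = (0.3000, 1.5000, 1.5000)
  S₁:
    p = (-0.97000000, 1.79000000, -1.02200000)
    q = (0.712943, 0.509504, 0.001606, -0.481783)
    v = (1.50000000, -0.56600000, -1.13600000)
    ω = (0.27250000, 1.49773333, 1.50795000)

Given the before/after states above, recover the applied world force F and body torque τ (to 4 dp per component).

velocity change Δv = (0.00000000, -0.06600000, -0.03600000)
F = m·Δv/dt = (0.0000, -3.3000, -1.8000)
ω₁ − ω₀ = (-0.02750000, -0.00226667, 0.00795000)
precession coupling = (0.1125, -0.0630, 0.0405)
applied torque τ = (0.0300, -0.0800, 0.1200)

F = (0.0000, -3.3000, -1.8000)
τ = (0.0300, -0.0800, 0.1200)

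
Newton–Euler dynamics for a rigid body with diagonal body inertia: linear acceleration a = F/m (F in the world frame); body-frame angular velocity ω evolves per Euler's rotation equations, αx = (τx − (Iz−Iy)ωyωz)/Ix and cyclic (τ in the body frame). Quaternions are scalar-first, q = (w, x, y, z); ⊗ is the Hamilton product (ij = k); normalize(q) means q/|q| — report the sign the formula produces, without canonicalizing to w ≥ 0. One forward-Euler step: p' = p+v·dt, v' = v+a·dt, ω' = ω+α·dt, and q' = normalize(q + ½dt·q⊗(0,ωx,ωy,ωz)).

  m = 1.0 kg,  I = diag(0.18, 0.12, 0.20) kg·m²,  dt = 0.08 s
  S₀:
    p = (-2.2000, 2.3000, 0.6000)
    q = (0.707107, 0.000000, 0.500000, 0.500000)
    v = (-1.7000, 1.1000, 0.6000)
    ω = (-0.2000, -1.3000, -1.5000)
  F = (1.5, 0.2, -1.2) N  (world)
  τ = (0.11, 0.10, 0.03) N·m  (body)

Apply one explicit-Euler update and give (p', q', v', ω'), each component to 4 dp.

linear accel F/m = (1.5000, 0.2000, -1.2000)
p + v·dt = (-2.3360, 2.3880, 0.6480)
new velocity v' = (-1.5800, 1.1160, 0.5040)
angular accel α = (-0.2556, 0.8833, 0.2280)
new body rate ω' = (-0.2204, -1.2293, -1.4818)
Hamilton product q⊗(0,ω) = (1.4000000, -0.2414214, -1.0192391, -0.9606605)
q + ½dt·q⊗(0,ω), renormalized = (0.7607, -0.0096, 0.4578, 0.4601)

p' = (-2.3360, 2.3880, 0.6480)
q' = (0.7607, -0.0096, 0.4578, 0.4601)
v' = (-1.5800, 1.1160, 0.5040)
ω' = (-0.2204, -1.2293, -1.4818)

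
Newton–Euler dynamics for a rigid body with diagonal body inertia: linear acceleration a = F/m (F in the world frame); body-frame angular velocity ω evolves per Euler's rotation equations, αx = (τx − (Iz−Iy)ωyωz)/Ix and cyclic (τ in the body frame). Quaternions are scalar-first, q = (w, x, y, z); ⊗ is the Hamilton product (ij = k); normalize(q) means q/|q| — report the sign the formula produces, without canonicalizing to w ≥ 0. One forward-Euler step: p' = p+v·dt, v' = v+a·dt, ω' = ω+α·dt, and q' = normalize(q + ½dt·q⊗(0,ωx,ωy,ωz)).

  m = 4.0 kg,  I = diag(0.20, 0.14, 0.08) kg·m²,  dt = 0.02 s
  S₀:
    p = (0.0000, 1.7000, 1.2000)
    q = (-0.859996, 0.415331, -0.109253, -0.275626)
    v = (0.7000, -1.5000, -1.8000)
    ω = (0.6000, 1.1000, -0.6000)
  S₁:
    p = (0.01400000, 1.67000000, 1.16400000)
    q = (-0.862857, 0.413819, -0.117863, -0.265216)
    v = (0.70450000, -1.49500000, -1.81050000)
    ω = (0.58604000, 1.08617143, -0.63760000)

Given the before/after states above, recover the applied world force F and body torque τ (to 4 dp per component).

F = (0.9000, 1.0000, -2.1000)
τ = (-0.1000, -0.1400, -0.1900)

Δω = ω₁−ω₀ = (-0.01396000, -0.01382857, -0.03760000)
gyro term ω₀×Iω₀ = (0.0396, -0.0432, -0.0396)
I·α + gyro = (-0.1000, -0.1400, -0.1900)
v₁ − v₀ = (0.00450000, 0.00500000, -0.01050000)
F = m·Δv/dt = (0.9000, 1.0000, -2.1000)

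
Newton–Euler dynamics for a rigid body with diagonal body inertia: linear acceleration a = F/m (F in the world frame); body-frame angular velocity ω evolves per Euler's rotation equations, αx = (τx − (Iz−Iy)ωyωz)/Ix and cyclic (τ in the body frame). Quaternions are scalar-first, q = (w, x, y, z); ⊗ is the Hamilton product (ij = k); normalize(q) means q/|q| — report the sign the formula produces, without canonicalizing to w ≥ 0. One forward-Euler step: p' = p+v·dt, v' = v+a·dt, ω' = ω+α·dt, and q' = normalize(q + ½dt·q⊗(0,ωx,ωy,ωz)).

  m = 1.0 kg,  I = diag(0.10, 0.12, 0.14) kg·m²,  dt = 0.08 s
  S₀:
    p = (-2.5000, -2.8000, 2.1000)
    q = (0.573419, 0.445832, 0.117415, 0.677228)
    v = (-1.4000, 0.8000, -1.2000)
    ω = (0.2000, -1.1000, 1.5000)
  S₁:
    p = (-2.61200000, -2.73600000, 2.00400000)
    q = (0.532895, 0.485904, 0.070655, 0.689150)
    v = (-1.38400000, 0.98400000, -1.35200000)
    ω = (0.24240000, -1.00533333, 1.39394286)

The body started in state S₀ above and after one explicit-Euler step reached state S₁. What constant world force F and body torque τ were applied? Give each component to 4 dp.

velocity change Δv = (0.01600000, 0.18400000, -0.15200000)
applied force F = (0.2000, 2.3000, -1.9000)
ω₁ − ω₀ = (0.04240000, 0.09466667, -0.10605714)
precession coupling = (-0.0330, -0.0120, -0.0044)
I·α + gyro = (0.0200, 0.1300, -0.1900)

F = (0.2000, 2.3000, -1.9000)
τ = (0.0200, 0.1300, -0.1900)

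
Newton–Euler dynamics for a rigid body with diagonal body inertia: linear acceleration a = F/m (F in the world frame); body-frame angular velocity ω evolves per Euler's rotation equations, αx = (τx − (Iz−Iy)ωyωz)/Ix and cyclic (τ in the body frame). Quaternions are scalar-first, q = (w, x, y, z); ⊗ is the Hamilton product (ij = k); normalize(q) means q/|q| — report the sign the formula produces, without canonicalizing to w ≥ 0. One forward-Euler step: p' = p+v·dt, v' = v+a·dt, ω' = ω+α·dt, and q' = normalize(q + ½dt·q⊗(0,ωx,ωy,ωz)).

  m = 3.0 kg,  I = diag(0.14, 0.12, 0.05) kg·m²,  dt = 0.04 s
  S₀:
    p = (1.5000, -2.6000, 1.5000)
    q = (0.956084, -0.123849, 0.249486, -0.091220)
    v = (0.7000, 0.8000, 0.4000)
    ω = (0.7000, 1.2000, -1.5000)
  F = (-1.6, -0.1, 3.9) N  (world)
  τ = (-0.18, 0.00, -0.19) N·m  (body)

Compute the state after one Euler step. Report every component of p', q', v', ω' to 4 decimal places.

ω×(Iω) gyroscopic = (0.1260, -0.0945, -0.0168)
(τ − ω×Iω)/I = (-2.1857, 0.7875, -3.4640)
ω + α·dt = (0.6126, 1.2315, -1.6386)
q⊗(0,ω) = (-0.3495189, 0.4044938, 0.8976733, -1.7573850)
q + ½dt·q⊗(0,ω), renormalized = (0.9483, -0.1157, 0.2672, -0.1263)
a = F/m = (-0.5333, -0.0333, 1.3000)
new position p' = (1.5280, -2.5680, 1.5160)
v + (F/m)dt = (0.6787, 0.7987, 0.4520)

p' = (1.5280, -2.5680, 1.5160)
q' = (0.9483, -0.1157, 0.2672, -0.1263)
v' = (0.6787, 0.7987, 0.4520)
ω' = (0.6126, 1.2315, -1.6386)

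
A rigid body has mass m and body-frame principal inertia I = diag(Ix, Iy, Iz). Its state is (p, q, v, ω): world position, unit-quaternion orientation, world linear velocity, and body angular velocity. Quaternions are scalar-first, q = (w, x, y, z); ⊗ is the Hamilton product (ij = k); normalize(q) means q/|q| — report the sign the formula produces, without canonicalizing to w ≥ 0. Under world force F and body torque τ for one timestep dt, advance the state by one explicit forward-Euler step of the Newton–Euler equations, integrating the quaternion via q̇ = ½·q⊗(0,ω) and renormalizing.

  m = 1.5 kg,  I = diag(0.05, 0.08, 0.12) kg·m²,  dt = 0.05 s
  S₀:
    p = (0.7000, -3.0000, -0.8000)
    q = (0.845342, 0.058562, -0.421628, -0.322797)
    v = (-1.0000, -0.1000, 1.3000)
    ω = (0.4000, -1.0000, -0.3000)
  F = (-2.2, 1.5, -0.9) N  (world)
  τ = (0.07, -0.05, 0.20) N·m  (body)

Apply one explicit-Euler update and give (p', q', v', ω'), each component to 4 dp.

p' = (0.6500, -3.0050, -0.7350)
q' = (0.8315, 0.0621, -0.4454, -0.3263)
v' = (-1.0733, -0.0500, 1.2700)
ω' = (0.4580, -1.0365, -0.2117)

α = I⁻¹(τ − ω×Iω) = (1.1600, -0.7300, 1.7667)
ω' = ω + α·dt = (0.4580, -1.0365, -0.2117)
q⊗(0,ω) = (-0.5418919, 0.1418282, -0.9568922, -0.1435134)
q' = normalize(q + ½dt·q⊗(0,ω)) = (0.8315, 0.0621, -0.4454, -0.3263)
a = (-1.4667, 1.0000, -0.6000)
new position p' = (0.6500, -3.0050, -0.7350)
v + (F/m)dt = (-1.0733, -0.0500, 1.2700)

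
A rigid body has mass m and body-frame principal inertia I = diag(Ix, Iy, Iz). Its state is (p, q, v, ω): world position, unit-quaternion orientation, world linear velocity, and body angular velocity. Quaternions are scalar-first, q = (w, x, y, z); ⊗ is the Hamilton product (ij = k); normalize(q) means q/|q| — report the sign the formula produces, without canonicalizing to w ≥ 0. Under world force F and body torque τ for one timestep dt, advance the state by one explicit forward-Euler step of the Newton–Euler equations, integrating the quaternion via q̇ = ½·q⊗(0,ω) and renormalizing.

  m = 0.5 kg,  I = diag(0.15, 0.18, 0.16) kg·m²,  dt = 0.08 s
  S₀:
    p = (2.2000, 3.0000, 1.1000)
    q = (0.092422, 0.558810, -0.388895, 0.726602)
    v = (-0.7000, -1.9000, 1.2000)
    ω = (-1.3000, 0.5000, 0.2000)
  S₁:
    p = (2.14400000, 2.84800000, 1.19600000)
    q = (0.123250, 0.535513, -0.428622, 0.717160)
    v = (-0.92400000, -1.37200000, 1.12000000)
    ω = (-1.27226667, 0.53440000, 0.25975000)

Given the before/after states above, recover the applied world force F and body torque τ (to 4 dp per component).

F = (-1.4000, 3.3000, -0.5000)
τ = (0.0500, 0.0800, 0.1000)

v₁ − v₀ = (-0.22400000, 0.52800000, -0.08000000)
F = m·Δv/dt = (-1.4000, 3.3000, -0.5000)
Δω = ω₁−ω₀ = (0.02773333, 0.03440000, 0.05975000)
applied torque τ = (0.0500, 0.0800, 0.1000)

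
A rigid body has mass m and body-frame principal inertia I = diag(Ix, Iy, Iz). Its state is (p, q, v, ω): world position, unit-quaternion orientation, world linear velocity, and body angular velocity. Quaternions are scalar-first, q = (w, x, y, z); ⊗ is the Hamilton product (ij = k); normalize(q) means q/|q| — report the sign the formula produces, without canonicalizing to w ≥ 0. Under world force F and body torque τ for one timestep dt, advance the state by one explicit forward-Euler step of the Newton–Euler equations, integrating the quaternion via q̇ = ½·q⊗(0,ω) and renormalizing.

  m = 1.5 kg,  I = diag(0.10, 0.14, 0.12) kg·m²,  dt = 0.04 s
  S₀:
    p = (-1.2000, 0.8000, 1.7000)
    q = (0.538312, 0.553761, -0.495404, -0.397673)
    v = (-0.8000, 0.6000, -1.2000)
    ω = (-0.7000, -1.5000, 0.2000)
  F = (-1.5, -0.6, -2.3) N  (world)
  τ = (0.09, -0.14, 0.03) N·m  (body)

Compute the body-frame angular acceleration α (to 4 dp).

ω×(Iω) gyroscopic = (0.0060, 0.0028, 0.0420)
(τ − ω×Iω)/I = (0.8400, -1.0200, -0.1000)

α = (0.8400, -1.0200, -0.1000)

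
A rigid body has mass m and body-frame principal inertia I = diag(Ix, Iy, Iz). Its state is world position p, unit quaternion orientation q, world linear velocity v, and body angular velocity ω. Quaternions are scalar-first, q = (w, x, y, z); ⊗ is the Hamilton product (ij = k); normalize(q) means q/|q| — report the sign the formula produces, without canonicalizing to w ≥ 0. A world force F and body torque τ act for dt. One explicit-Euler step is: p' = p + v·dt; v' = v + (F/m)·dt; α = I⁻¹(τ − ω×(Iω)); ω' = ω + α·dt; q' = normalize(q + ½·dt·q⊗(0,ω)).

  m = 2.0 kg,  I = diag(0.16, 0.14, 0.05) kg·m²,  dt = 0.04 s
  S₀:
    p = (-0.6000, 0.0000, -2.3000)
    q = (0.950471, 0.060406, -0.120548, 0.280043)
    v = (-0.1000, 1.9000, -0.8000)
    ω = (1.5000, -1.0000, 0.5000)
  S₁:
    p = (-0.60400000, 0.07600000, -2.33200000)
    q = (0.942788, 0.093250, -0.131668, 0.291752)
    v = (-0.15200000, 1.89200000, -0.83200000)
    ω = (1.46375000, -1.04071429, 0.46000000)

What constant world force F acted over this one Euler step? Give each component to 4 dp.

F = (-2.6000, -0.4000, -1.6000)

v₁ − v₀ = (-0.05200000, -0.00800000, -0.03200000)
applied force F = (-2.6000, -0.4000, -1.6000)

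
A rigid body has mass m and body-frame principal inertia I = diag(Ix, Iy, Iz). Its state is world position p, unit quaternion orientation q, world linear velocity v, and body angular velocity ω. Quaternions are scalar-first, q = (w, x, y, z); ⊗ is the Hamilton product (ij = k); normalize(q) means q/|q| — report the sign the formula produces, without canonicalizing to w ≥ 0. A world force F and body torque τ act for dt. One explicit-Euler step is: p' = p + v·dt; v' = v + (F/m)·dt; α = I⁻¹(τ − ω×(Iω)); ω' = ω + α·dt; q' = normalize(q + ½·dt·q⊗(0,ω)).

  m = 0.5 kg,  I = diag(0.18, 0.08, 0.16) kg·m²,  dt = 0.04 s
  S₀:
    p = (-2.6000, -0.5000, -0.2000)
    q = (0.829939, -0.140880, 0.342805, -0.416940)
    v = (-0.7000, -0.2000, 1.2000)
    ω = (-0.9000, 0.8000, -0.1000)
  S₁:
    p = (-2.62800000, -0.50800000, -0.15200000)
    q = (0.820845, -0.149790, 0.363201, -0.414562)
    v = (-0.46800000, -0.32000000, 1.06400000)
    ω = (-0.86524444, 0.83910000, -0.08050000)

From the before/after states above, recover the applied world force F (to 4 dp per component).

v₁ − v₀ = (0.23200000, -0.12000000, -0.13600000)
m·(v₁−v₀)/dt = (2.9000, -1.5000, -1.7000)

F = (2.9000, -1.5000, -1.7000)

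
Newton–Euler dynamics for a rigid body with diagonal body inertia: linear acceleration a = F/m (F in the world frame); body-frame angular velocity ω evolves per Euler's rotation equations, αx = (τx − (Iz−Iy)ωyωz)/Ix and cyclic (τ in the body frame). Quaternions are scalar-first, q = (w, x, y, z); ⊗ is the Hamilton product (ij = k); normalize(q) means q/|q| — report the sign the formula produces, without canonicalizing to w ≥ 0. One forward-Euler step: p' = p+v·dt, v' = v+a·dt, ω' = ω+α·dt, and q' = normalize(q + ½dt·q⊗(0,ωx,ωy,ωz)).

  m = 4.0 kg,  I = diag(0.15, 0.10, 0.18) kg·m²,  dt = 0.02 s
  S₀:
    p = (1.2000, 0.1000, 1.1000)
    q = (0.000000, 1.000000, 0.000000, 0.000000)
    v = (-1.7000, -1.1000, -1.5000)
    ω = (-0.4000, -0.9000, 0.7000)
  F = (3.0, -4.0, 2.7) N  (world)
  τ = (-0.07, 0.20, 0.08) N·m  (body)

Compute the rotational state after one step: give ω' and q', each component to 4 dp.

ω' = (-0.4026, -0.8617, 0.7109)
q' = (0.0040, 0.9999, -0.0070, -0.0090)

(τ − ω×Iω)/I = (-0.1307, 1.9160, 0.5444)
ω' = ω + α·dt = (-0.4026, -0.8617, 0.7109)
Hamilton product q⊗(0,ω) = (0.4000000, 0.0000000, -0.7000000, -0.9000000)
q' = normalize(q + ½dt·q⊗(0,ω)) = (0.0040, 0.9999, -0.0070, -0.0090)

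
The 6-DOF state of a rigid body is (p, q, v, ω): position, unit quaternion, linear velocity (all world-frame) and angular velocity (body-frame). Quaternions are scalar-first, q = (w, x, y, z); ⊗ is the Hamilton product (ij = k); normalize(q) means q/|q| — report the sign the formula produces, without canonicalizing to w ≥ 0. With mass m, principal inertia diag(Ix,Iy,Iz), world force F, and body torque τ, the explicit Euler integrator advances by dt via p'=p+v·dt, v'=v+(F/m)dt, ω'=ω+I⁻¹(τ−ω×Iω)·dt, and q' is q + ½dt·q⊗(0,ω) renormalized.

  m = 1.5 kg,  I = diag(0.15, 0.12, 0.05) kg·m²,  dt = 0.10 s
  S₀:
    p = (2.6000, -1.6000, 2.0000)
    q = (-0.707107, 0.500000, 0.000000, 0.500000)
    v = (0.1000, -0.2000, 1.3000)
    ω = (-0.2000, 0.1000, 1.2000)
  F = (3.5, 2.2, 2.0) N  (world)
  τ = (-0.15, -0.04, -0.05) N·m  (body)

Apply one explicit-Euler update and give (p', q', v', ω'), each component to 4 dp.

p' = p + v·dt = (2.6100, -1.6200, 2.1300)
v' = v + a·dt = (0.3333, -0.0533, 1.4333)
precession coupling ω×(Iω) = (-0.0084, -0.0240, 0.0006)
angular accel α = (-0.9440, -0.1333, -1.0120)
new body rate ω' = (-0.2944, 0.0867, 1.0988)
2q̇ = q⊗(0,ω) = (-0.5000000, 0.0914214, -0.7707107, -0.7985284)
q' = normalize(q + ½dt·q⊗(0,ω)) = (-0.7307, 0.5036, -0.0385, 0.4592)

p' = (2.6100, -1.6200, 2.1300)
q' = (-0.7307, 0.5036, -0.0385, 0.4592)
v' = (0.3333, -0.0533, 1.4333)
ω' = (-0.2944, 0.0867, 1.0988)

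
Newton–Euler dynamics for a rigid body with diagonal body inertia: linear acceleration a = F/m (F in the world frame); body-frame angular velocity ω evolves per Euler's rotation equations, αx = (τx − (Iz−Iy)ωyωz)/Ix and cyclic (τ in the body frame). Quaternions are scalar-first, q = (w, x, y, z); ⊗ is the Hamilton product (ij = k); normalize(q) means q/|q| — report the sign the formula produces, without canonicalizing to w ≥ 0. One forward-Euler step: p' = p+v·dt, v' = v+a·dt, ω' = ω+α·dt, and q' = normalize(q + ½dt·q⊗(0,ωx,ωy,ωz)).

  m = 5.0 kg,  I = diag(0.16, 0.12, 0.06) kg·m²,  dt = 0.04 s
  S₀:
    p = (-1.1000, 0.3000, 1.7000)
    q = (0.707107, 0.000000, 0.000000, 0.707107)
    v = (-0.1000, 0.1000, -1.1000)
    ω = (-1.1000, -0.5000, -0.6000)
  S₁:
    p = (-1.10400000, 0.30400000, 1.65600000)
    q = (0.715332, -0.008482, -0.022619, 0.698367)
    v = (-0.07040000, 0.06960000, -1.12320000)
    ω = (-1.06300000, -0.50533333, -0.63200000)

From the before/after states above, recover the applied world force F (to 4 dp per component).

F = (3.7000, -3.8000, -2.9000)

Δv = v₁−v₀ = (0.02960000, -0.03040000, -0.02320000)
applied force F = (3.7000, -3.8000, -2.9000)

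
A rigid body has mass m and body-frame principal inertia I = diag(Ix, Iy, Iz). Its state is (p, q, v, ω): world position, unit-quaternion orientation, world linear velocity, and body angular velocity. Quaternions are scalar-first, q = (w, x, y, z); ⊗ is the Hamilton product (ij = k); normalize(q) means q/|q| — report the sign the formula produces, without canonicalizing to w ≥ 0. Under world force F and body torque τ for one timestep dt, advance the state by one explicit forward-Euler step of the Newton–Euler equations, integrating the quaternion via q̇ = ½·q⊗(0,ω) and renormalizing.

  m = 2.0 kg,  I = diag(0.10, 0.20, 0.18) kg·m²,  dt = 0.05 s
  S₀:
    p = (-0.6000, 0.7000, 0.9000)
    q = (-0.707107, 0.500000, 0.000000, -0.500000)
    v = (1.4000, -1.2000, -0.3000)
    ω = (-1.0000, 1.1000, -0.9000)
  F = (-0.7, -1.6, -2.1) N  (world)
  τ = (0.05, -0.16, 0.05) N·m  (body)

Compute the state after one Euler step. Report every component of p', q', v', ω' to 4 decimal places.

p' = (-0.5300, 0.6400, 0.8850)
q' = (-0.7052, 0.5309, 0.0043, -0.4699)
v' = (1.3825, -1.2400, -0.3525)
ω' = (-0.9849, 1.0780, -0.8556)

ω×(Iω) gyroscopic = (0.0198, -0.0720, -0.1100)
angular accel α = (0.3020, -0.4400, 0.8889)
ω' = ω + α·dt = (-0.9849, 1.0780, -0.8556)
Hamilton product q⊗(0,ω) = (0.0500000, 1.2571070, 0.1721823, 1.1863963)
updated quaternion q' = (-0.7052, 0.5309, 0.0043, -0.4699)
linear accel F/m = (-0.3500, -0.8000, -1.0500)
p' = p + v·dt = (-0.5300, 0.6400, 0.8850)
v + (F/m)dt = (1.3825, -1.2400, -0.3525)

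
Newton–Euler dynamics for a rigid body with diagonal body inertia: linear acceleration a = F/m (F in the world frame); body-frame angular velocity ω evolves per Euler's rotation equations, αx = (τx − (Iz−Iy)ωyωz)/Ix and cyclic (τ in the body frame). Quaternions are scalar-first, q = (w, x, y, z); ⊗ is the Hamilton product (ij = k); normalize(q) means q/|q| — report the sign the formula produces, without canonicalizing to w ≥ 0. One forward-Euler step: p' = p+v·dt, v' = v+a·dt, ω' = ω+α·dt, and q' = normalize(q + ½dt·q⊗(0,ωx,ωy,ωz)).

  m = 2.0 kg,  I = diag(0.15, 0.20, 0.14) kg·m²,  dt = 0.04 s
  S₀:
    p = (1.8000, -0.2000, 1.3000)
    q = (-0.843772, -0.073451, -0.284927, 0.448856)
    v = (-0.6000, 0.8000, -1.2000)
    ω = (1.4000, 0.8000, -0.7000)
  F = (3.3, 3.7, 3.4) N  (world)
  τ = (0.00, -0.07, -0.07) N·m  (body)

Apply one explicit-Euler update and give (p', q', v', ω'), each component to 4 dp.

p' = (1.7760, -0.1680, 1.2520)
q' = (-0.8304, -0.1002, -0.2867, 0.4672)
v' = (-0.5340, 0.8740, -1.1320)
ω' = (1.3910, 0.7880, -0.7360)

gyro term ω×Iω = (0.0336, -0.0098, 0.0560)
angular accel α = (-0.2240, -0.3010, -0.9000)
ω' = ω + α·dt = (1.3910, 0.7880, -0.7360)
2q̇ = q⊗(0,ω) = (0.6449722, -1.3409167, -0.0980349, 0.9307774)
updated quaternion q' = (-0.8304, -0.1002, -0.2867, 0.4672)
linear accel F/m = (1.6500, 1.8500, 1.7000)
p + v·dt = (1.7760, -0.1680, 1.2520)
v' = v + a·dt = (-0.5340, 0.8740, -1.1320)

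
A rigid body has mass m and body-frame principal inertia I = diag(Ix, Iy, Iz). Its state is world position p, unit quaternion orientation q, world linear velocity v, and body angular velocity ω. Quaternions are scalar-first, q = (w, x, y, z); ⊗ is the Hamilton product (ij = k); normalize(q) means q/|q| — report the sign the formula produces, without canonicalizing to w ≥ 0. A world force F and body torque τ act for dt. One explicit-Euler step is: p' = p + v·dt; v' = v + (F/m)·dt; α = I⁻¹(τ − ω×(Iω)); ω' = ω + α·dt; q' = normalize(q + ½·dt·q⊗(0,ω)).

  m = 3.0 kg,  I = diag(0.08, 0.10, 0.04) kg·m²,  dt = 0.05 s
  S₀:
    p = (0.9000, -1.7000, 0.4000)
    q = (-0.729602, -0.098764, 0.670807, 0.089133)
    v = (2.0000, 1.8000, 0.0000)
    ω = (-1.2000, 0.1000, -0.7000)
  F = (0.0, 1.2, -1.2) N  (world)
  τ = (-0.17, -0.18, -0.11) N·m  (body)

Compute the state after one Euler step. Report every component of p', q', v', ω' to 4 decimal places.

α = I⁻¹(τ − ω×Iω) = (-2.1775, -2.1360, -2.6900)
new body rate ω' = (-1.3089, -0.0068, -0.8345)
2q̇ = q⊗(0,ω) = (-0.1232044, 0.3970442, -0.2490546, 1.3058134)
q' = normalize(q + ½dt·q⊗(0,ω)) = (-0.7322, -0.0888, 0.6642, 0.1217)
a = F/m = (0.0000, 0.4000, -0.4000)
p' = p + v·dt = (1.0000, -1.6100, 0.4000)
new velocity v' = (2.0000, 1.8200, -0.0200)

p' = (1.0000, -1.6100, 0.4000)
q' = (-0.7322, -0.0888, 0.6642, 0.1217)
v' = (2.0000, 1.8200, -0.0200)
ω' = (-1.3089, -0.0068, -0.8345)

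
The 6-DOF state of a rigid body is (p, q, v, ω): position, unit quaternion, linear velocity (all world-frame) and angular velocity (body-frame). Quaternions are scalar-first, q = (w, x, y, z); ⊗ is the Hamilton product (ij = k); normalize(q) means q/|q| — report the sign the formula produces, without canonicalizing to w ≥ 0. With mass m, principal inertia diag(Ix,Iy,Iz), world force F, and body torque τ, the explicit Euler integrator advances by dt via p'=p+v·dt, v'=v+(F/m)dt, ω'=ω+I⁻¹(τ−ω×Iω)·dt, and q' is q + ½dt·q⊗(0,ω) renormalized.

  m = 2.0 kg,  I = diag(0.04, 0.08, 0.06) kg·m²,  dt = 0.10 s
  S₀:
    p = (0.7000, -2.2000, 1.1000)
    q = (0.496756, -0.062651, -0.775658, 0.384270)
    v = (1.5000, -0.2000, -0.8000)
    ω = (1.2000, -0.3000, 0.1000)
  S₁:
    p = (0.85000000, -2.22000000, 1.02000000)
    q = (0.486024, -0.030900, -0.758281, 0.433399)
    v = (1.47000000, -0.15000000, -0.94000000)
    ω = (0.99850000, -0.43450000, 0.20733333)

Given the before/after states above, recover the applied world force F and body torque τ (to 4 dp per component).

F = (-0.6000, 1.0000, -2.8000)
τ = (-0.0800, -0.1100, 0.0500)

Δv = v₁−v₀ = (-0.03000000, 0.05000000, -0.14000000)
F = m·Δv/dt = (-0.6000, 1.0000, -2.8000)
rate change Δω = (-0.20150000, -0.13450000, 0.10733333)
gyro term ω₀×Iω₀ = (0.0006, -0.0024, -0.0144)
applied torque τ = (-0.0800, -0.1100, 0.0500)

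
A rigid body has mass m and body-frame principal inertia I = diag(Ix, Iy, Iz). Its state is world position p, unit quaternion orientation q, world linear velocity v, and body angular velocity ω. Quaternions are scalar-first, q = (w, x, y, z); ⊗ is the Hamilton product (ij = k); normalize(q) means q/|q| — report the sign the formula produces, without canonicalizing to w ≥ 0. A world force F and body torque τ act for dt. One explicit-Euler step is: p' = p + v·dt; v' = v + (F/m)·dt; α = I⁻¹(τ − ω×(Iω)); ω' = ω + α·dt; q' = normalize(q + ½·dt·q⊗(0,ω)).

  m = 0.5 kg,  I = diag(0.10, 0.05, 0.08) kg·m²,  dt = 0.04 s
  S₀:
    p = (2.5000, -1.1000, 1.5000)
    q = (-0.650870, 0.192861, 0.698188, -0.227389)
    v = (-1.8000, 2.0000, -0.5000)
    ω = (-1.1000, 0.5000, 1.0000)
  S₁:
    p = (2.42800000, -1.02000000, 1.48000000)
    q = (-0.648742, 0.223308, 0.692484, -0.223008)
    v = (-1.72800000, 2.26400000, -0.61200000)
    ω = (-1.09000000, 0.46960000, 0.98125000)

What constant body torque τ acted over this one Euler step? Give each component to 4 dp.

ω₁ − ω₀ = (0.01000000, -0.03040000, -0.01875000)
τ = I·(Δω/dt) + ω₀×(Iω₀) = (0.0400, -0.0600, -0.0100)

τ = (0.0400, -0.0600, -0.0100)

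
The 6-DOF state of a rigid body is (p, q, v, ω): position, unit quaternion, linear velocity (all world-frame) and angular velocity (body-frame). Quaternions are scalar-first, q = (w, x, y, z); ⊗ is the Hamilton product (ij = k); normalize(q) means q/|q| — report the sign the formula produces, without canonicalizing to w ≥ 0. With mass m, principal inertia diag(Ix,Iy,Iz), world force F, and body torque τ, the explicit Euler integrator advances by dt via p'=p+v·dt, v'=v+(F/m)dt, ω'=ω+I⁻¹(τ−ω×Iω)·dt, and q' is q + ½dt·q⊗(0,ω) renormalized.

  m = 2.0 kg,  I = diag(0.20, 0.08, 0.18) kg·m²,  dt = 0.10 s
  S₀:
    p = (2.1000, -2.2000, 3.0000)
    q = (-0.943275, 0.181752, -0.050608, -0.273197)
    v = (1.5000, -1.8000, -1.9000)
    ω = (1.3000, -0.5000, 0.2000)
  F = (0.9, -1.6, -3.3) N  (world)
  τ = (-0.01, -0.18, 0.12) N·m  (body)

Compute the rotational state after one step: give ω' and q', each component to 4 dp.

precession coupling ω×(Iω) = (-0.0100, 0.0052, 0.0780)
angular accel α = (0.0000, -2.3150, 0.2333)
ω' = ω + α·dt = (1.3000, -0.7315, 0.2233)
Hamilton product q⊗(0,ω) = (-0.2069422, -1.3729776, 0.0801310, -0.2137406)
updated quaternion q' = (-0.9513, 0.1128, -0.0465, -0.2832)

ω' = (1.3000, -0.7315, 0.2233)
q' = (-0.9513, 0.1128, -0.0465, -0.2832)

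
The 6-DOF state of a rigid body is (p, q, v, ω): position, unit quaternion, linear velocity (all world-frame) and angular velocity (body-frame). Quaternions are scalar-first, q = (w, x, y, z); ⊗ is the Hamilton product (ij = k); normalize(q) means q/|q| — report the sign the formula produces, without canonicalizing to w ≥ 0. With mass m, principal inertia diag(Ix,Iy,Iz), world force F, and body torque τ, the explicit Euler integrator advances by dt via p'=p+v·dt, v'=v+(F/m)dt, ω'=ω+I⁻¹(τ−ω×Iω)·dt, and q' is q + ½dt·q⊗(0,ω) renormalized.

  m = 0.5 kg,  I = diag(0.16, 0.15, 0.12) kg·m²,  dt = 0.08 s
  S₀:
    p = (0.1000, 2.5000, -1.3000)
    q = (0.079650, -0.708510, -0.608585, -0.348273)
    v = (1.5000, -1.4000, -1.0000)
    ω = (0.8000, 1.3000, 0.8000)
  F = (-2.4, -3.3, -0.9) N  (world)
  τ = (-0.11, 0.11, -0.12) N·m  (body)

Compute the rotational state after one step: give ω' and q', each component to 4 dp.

angular accel α = (-0.4925, 0.5627, -0.9133)
ω + α·dt = (0.7606, 1.3450, 0.7269)
2q̇ = q⊗(0,ω) = (1.6365869, 0.0296069, 0.3917346, -0.3704750)
q' = normalize(q + ½dt·q⊗(0,ω)) = (0.1448, -0.7057, -0.5915, -0.3622)

ω' = (0.7606, 1.3450, 0.7269)
q' = (0.1448, -0.7057, -0.5915, -0.3622)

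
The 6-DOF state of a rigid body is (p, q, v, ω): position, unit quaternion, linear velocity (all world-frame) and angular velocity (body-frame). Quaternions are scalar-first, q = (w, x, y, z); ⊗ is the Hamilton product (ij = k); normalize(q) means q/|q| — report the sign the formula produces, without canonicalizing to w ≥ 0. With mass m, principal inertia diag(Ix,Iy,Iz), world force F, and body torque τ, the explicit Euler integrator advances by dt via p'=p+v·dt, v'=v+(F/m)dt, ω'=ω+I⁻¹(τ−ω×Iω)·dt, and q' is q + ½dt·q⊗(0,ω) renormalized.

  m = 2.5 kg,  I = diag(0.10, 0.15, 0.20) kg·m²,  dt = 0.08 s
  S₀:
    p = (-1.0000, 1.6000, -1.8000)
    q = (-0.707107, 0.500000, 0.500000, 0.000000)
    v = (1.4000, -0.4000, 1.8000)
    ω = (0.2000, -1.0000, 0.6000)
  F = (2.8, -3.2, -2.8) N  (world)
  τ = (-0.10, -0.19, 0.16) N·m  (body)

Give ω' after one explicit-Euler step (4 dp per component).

precession coupling ω×(Iω) = (-0.0300, -0.0120, -0.0100)
angular accel α = (-0.7000, -1.1867, 0.8500)
ω + α·dt = (0.1440, -1.0949, 0.6680)

ω' = (0.1440, -1.0949, 0.6680)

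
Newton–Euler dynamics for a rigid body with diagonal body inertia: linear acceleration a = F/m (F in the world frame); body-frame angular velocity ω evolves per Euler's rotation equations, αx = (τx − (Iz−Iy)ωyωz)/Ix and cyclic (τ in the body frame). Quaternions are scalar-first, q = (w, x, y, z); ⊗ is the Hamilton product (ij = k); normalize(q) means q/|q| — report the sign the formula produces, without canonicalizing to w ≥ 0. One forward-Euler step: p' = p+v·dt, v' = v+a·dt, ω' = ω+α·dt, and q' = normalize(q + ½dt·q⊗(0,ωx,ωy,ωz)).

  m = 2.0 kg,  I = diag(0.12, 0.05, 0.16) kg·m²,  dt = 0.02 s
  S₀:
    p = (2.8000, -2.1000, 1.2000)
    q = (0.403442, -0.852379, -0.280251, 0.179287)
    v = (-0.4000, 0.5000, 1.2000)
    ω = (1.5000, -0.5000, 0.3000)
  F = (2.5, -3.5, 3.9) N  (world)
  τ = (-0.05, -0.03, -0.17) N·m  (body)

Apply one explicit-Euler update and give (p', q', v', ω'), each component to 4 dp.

p' = (2.7920, -2.0900, 1.2240)
q' = (0.4142, -0.8462, -0.2770, 0.1889)
v' = (-0.3750, 0.4650, 1.2390)
ω' = (1.4944, -0.5048, 0.2722)

new position p' = (2.7920, -2.0900, 1.2240)
v + (F/m)dt = (-0.3750, 0.4650, 1.2390)
angular accel α = (-0.2792, -0.2400, -1.3906)
ω + α·dt = (1.4944, -0.5048, 0.2722)
2q̇ = q⊗(0,ω) = (1.0846569, 0.6107312, 0.3229232, 0.9675986)
updated quaternion q' = (0.4142, -0.8462, -0.2770, 0.1889)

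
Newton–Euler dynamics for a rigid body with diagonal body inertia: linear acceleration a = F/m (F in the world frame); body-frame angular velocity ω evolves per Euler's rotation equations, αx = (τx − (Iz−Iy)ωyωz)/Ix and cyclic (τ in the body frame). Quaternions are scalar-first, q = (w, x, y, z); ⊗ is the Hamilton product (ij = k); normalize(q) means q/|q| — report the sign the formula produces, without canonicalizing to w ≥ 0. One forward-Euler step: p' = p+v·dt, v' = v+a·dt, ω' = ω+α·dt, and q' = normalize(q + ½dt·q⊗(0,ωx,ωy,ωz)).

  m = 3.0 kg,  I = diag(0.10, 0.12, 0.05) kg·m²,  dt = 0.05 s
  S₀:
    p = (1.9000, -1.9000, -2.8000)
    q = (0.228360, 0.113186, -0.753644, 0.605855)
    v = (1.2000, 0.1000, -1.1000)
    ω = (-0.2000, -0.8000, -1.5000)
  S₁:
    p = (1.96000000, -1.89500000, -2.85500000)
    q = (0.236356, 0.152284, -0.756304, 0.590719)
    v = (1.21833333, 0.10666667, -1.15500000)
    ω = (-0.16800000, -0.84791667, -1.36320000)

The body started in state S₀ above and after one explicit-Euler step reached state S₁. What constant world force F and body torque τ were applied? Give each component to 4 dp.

v₁ − v₀ = (0.01833333, 0.00666667, -0.05500000)
F = m·Δv/dt = (1.1000, 0.4000, -3.3000)
rate change Δω = (0.03200000, -0.04791667, 0.13680000)
ω₀×(Iω₀) = (-0.0840, 0.0150, 0.0032)
τ = I·(Δω/dt) + ω₀×(Iω₀) = (-0.0200, -0.1000, 0.1400)

F = (1.1000, 0.4000, -3.3000)
τ = (-0.0200, -0.1000, 0.1400)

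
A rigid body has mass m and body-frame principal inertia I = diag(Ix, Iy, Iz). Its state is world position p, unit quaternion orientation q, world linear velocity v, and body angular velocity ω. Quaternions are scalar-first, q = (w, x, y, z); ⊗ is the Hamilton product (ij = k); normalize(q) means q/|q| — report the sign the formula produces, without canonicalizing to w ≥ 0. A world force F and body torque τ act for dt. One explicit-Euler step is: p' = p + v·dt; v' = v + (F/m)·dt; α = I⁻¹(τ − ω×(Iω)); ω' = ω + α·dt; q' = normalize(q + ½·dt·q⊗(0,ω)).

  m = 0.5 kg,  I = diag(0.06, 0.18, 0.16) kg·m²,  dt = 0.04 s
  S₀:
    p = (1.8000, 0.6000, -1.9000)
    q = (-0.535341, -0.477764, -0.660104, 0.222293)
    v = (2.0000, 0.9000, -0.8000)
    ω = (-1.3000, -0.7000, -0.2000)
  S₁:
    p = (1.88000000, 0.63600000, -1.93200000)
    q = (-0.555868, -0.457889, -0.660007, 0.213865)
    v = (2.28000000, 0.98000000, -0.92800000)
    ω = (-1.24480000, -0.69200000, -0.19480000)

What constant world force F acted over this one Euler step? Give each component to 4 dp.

velocity change Δv = (0.28000000, 0.08000000, -0.12800000)
F = m·Δv/dt = (3.5000, 1.0000, -1.6000)

F = (3.5000, 1.0000, -1.6000)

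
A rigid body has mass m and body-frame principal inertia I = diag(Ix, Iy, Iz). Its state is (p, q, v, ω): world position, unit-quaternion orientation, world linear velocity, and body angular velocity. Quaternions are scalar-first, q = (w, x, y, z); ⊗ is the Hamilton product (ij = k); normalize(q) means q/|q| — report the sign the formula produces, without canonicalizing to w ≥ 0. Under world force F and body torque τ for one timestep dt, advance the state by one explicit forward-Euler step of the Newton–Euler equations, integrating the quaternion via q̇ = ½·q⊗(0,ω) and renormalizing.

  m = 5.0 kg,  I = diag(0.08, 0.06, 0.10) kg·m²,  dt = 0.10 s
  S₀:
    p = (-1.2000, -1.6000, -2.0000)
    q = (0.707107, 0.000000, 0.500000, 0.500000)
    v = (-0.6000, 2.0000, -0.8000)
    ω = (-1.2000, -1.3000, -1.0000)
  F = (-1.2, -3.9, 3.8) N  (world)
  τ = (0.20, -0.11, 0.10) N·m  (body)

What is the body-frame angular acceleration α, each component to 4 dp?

ω×(Iω) gyroscopic = (0.0520, -0.0240, -0.0312)
(τ − ω×Iω)/I = (1.8500, -1.4333, 1.3120)

α = (1.8500, -1.4333, 1.3120)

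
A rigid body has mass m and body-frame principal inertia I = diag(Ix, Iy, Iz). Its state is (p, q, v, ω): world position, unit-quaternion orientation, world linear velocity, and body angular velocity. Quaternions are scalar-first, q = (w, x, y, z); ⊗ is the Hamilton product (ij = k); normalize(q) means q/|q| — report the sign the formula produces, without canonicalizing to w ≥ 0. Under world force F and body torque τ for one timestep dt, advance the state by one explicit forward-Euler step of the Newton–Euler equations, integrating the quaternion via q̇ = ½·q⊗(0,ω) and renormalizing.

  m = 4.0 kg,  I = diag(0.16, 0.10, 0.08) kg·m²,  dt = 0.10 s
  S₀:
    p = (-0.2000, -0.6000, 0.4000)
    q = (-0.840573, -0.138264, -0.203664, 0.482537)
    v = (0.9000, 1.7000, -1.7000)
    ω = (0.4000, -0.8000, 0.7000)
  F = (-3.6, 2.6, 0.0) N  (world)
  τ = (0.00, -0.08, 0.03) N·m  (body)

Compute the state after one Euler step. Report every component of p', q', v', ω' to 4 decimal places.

precession coupling ω×(Iω) = (0.0112, 0.0224, 0.0192)
(τ − ω×Iω)/I = (-0.0700, -1.0240, 0.1350)
ω' = ω + α·dt = (0.3930, -0.9024, 0.7135)
Hamilton product q⊗(0,ω) = (-0.4454015, -0.0927644, 0.9622580, -0.3963243)
q + ½dt·q⊗(0,ω), renormalized = (-0.8615, -0.1427, -0.1553, 0.4620)
linear accel F/m = (-0.9000, 0.6500, 0.0000)
new position p' = (-0.1100, -0.4300, 0.2300)
v + (F/m)dt = (0.8100, 1.7650, -1.7000)

p' = (-0.1100, -0.4300, 0.2300)
q' = (-0.8615, -0.1427, -0.1553, 0.4620)
v' = (0.8100, 1.7650, -1.7000)
ω' = (0.3930, -0.9024, 0.7135)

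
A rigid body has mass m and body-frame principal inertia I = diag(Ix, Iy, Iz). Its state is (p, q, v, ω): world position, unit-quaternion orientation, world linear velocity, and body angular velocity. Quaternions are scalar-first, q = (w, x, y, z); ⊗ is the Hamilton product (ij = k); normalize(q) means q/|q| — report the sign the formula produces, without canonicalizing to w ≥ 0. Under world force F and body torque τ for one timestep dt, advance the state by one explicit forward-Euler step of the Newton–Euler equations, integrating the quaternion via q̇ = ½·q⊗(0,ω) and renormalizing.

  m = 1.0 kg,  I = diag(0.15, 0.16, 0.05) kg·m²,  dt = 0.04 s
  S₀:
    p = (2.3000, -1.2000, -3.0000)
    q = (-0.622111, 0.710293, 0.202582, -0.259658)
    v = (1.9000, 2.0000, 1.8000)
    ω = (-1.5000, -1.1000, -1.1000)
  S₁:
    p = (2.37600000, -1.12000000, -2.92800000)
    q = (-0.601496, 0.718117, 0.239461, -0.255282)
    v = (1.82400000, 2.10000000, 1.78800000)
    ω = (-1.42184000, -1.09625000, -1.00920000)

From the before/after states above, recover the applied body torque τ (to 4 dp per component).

τ = (0.1600, 0.1800, 0.1300)

ω₁ − ω₀ = (0.07816000, 0.00375000, 0.09080000)
I·α + gyro = (0.1600, 0.1800, 0.1300)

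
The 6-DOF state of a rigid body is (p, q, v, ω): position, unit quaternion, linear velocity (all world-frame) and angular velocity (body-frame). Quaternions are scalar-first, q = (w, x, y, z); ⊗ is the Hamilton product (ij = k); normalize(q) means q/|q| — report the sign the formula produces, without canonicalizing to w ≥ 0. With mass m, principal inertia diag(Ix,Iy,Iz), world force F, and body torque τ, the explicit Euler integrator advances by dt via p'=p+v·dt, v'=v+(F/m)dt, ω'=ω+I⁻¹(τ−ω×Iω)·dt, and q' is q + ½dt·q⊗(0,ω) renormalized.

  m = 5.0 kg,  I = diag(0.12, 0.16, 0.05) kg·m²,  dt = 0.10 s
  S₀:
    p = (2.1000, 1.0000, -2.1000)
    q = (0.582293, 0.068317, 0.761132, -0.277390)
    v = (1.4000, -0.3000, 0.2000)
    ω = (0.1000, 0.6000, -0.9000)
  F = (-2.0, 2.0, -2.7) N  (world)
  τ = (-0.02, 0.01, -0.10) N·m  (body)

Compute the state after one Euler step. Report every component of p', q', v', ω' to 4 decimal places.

p' = (2.2400, 0.9700, -2.0800)
q' = (0.5458, 0.0452, 0.7791, -0.3049)
v' = (1.3600, -0.2600, 0.1460)
ω' = (0.0338, 0.6102, -1.1048)

(τ − ω×Iω)/I = (-0.6617, 0.1019, -2.0480)
ω' = ω + α·dt = (0.0338, 0.6102, -1.1048)
2q̇ = q⊗(0,ω) = (-0.7131619, -0.4603555, 0.3831221, -0.5591867)
q' = normalize(q + ½dt·q⊗(0,ω)) = (0.5458, 0.0452, 0.7791, -0.3049)
p' = p + v·dt = (2.2400, 0.9700, -2.0800)
v' = v + a·dt = (1.3600, -0.2600, 0.1460)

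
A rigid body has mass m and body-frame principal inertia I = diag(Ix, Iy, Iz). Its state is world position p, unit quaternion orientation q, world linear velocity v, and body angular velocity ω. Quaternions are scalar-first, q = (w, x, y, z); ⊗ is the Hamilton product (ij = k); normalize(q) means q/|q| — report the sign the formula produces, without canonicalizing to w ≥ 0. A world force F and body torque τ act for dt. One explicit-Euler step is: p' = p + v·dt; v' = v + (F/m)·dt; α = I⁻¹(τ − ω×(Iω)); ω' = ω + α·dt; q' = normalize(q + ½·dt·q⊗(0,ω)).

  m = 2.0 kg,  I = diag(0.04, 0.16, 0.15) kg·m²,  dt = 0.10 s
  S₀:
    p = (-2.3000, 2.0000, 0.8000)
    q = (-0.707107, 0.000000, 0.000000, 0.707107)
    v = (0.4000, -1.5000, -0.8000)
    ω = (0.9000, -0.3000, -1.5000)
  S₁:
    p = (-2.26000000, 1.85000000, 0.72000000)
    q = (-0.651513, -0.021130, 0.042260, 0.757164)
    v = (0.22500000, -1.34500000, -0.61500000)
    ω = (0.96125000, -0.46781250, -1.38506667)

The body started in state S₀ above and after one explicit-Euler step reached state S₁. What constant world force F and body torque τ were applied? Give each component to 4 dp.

F = (-3.5000, 3.1000, 3.7000)
τ = (0.0200, -0.1200, 0.1400)

Δv = v₁−v₀ = (-0.17500000, 0.15500000, 0.18500000)
F = m·Δv/dt = (-3.5000, 3.1000, 3.7000)
ω₁ − ω₀ = (0.06125000, -0.16781250, 0.11493333)
gyro term ω₀×Iω₀ = (-0.0045, 0.1485, -0.0324)
τ = I·(Δω/dt) + ω₀×(Iω₀) = (0.0200, -0.1200, 0.1400)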